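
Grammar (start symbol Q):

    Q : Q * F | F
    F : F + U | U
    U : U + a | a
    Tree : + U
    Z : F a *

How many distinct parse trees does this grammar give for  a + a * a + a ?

4

Parse trees for a + a * a + a:
  [Q [Q [F [F [U a]] + [U a]]] * [F [F [U a]] + [U a]]]
  [Q [Q [F [F [U a]] + [U a]]] * [F [U [U a] + a]]]
  [Q [Q [F [U [U a] + a]]] * [F [F [U a]] + [U a]]]
  [Q [Q [F [U [U a] + a]]] * [F [U [U a] + a]]]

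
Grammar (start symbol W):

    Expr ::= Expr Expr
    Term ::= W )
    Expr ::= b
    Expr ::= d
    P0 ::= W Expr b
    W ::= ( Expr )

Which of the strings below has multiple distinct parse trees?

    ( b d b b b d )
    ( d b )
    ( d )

( b d b b b d )

( b d b b b d ): 42 trees
( d b ): 1 tree
( d ): 1 tree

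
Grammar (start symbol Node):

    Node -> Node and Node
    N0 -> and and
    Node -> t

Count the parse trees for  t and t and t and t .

5

Parse trees for t and t and t and t:
  [Node [Node t] and [Node [Node t] and [Node [Node t] and [Node t]]]]
  [Node [Node t] and [Node [Node [Node t] and [Node t]] and [Node t]]]
  [Node [Node [Node t] and [Node t]] and [Node [Node t] and [Node t]]]
  [Node [Node [Node t] and [Node [Node t] and [Node t]]] and [Node t]]
  [Node [Node [Node [Node t] and [Node t]] and [Node t]] and [Node t]]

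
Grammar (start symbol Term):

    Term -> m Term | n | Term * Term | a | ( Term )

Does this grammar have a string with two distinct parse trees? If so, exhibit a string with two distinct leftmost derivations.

Ambiguous

Witness: m a * a

Derivation 1: Term ⇒ m Term ⇒ m Term * Term ⇒ m a * Term ⇒ m a * a
Derivation 2: Term ⇒ Term * Term ⇒ m Term * Term ⇒ m a * Term ⇒ m a * a

Two distinct leftmost derivations for the same string.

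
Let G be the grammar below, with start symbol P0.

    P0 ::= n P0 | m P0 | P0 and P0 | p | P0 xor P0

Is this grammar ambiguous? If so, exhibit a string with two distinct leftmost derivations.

Witness: m p and p

Derivation 1: P0 ⇒ m P0 ⇒ m P0 and P0 ⇒ m p and P0 ⇒ m p and p
Derivation 2: P0 ⇒ P0 and P0 ⇒ m P0 and P0 ⇒ m p and P0 ⇒ m p and p

Two distinct leftmost derivations for the same string.

Ambiguous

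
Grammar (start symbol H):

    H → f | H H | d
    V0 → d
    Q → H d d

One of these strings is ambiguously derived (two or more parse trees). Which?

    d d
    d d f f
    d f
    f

d d: 1 tree
d d f f: 5 trees
d f: 1 tree
f: 1 tree

d d f f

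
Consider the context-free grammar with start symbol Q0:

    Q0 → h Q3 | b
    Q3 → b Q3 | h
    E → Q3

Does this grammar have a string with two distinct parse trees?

Unambiguous

Only Q0, Q3 are reachable from Q0; ignoring the rest: Restricted to the reachable nonterminals, every rule has the form A → t or A → t B, and no two rules for the same A share a first terminal. The grammar encodes a DFA — one run per string.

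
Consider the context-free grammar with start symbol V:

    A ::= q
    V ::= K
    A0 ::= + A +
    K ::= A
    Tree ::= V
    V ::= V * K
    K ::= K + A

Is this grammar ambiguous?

Unambiguous

(Tree, A0 are unreachable from V, so their rules don't affect L(V).) This is a standard precedence ladder (V over K over A), with each level left-recursive on its own operator ('*' at V, '+' at K). That structure is LR(1), hence unambiguous.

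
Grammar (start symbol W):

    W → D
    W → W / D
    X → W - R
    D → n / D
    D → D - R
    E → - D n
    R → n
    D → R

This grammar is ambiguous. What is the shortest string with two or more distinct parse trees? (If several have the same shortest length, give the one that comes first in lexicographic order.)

length 1: no string has ≥2 trees
length 3: n / n has 2 parse trees

Two derivations of n / n:
  W ⇒ D ⇒ n / D ⇒ n / R ⇒ n / n
  W ⇒ W / D ⇒ D / D ⇒ R / D ⇒ n / D ⇒ n / R ⇒ n / n

n / n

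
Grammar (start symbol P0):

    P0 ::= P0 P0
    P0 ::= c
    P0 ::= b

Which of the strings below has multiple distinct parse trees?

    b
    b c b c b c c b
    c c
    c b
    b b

b: 1 tree
b c b c b c c b: 429 trees
c c: 1 tree
c b: 1 tree
b b: 1 tree

b c b c b c c b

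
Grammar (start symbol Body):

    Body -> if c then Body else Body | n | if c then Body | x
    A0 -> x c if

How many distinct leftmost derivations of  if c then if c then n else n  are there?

Parse trees for if c then if c then n else n:
  [Body if c then [Body if c then [Body n]] else [Body n]]
  [Body if c then [Body if c then [Body n] else [Body n]]]

2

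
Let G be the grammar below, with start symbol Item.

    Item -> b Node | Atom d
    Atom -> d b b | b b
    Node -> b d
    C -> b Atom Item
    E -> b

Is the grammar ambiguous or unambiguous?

Witness: b b d

Derivation 1: Item ⇒ b Node ⇒ b b d
Derivation 2: Item ⇒ Atom d ⇒ b b d

Two distinct leftmost derivations for the same string.

Ambiguous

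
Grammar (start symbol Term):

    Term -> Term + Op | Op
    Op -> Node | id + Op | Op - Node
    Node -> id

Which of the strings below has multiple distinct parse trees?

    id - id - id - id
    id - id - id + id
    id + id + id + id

id + id + id + id

id - id - id - id: 1 tree
id - id - id + id: 1 tree
id + id + id + id: 8 trees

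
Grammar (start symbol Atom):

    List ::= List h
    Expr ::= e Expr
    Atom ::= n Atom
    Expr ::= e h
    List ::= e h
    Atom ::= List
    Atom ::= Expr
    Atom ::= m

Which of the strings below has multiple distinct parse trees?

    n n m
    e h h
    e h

n n m: 1 tree
e h h: 1 tree
e h: 2 trees

e h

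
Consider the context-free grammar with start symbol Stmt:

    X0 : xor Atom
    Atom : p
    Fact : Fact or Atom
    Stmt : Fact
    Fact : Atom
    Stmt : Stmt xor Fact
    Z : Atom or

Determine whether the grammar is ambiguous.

Only Stmt, Fact, Atom are reachable from Stmt; ignoring the rest: The grammar is stratified — Stmt handles 'xor' (left-recursive), Fact handles 'or', Atom atoms. Each operator has a fixed associativity and precedence level, so every string has one parse.

Unambiguous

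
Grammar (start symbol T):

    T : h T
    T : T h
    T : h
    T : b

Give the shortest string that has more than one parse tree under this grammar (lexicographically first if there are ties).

length 1: no string has ≥2 trees
length 2: h h has 2 parse trees

Two derivations of h h:
  T ⇒ h T ⇒ h h
  T ⇒ T h ⇒ h h

h h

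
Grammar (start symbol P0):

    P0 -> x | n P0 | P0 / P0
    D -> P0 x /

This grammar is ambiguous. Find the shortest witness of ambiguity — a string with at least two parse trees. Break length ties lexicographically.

length 1: no string has ≥2 trees
length 2: no string has ≥2 trees
length 3: no string has ≥2 trees
length 4: n x / x has 2 parse trees

Two derivations of n x / x:
  P0 ⇒ n P0 ⇒ n P0 / P0 ⇒ n x / P0 ⇒ n x / x
  P0 ⇒ P0 / P0 ⇒ n P0 / P0 ⇒ n x / P0 ⇒ n x / x

n x / x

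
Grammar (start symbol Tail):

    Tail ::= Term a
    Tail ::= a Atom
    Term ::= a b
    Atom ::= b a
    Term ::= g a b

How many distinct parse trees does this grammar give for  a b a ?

Parse trees for a b a:
  [Tail [Term a b] a]
  [Tail a [Atom b a]]

2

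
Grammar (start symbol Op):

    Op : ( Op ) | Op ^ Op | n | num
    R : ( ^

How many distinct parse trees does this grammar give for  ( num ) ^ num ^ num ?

Parse trees for ( num ) ^ num ^ num:
  [Op [Op ( [Op num] )] ^ [Op [Op num] ^ [Op num]]]
  [Op [Op [Op ( [Op num] )] ^ [Op num]] ^ [Op num]]

2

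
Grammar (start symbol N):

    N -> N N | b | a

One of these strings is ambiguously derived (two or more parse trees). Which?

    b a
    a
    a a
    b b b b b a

b a: 1 tree
a: 1 tree
a a: 1 tree
b b b b b a: 42 trees

b b b b b a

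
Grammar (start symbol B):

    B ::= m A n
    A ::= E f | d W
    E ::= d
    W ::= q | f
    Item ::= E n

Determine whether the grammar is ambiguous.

Witness: m d f n

Derivation 1: B ⇒ m A n ⇒ m E f n ⇒ m d f n
Derivation 2: B ⇒ m A n ⇒ m d W n ⇒ m d f n

Two distinct leftmost derivations for the same string.

Ambiguous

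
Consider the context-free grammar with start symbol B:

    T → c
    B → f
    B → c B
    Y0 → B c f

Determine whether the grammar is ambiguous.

Unambiguous

(Y0, T are unreachable from B, so their rules don't affect L(B).) The reachable rules are right-linear with at most one rule per (nonterminal, next-terminal) pair. Each input token forces the next rule, so parsing is deterministic.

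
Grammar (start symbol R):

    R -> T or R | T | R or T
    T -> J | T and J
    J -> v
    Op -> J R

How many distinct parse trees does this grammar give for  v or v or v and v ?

4

Parse trees for v or v or v and v:
  [R [T [J v]] or [R [T [J v]] or [R [T [T [J v]] and [J v]]]]]
  [R [T [J v]] or [R [R [T [J v]]] or [T [T [J v]] and [J v]]]]
  [R [R [T [J v]] or [R [T [J v]]]] or [T [T [J v]] and [J v]]]
  [R [R [R [T [J v]]] or [T [J v]]] or [T [T [J v]] and [J v]]]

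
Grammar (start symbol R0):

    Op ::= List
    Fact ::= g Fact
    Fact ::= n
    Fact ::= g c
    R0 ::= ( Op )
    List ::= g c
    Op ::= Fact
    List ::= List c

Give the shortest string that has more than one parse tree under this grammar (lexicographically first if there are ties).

( g c )

length 3: no string has ≥2 trees
length 4: ( g c ) has 2 parse trees

Two derivations of ( g c ):
  R0 ⇒ ( Op ) ⇒ ( List ) ⇒ ( g c )
  R0 ⇒ ( Op ) ⇒ ( Fact ) ⇒ ( g c )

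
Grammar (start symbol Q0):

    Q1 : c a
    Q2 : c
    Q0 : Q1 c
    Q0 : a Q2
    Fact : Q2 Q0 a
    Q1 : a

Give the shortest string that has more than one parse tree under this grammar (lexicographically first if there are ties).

length 2: a c has 2 parse trees

Two derivations of a c:
  Q0 ⇒ Q1 c ⇒ a c
  Q0 ⇒ a Q2 ⇒ a c

a c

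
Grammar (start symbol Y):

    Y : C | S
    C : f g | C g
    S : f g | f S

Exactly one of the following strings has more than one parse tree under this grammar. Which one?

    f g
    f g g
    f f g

f g: 2 trees
f g g: 1 tree
f f g: 1 tree

f g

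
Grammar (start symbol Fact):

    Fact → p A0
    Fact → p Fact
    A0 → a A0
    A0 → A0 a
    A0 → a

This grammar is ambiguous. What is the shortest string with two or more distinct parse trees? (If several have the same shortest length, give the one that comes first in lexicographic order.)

length 2: no string has ≥2 trees
length 3: p a a has 2 parse trees

Two derivations of p a a:
  Fact ⇒ p A0 ⇒ p a A0 ⇒ p a a
  Fact ⇒ p A0 ⇒ p A0 a ⇒ p a a

p a a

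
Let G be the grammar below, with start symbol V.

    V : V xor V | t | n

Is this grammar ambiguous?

Ambiguous

Witness: n xor n xor n

Derivation 1: V ⇒ V xor V ⇒ V xor V xor V ⇒ n xor V xor V ⇒ n xor n xor V ⇒ n xor n xor n
Derivation 2: V ⇒ V xor V ⇒ n xor V ⇒ n xor V xor V ⇒ n xor n xor V ⇒ n xor n xor n

Two distinct leftmost derivations for the same string.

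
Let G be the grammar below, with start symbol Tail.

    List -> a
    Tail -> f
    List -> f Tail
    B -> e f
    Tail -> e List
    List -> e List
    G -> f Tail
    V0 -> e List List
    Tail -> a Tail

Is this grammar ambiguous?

Unambiguous

Only Tail, List are reachable from Tail; ignoring the rest: Restricted to the reachable nonterminals, every rule has the form A → t or A → t B, and no two rules for the same A share a first terminal. The grammar encodes a DFA — one run per string.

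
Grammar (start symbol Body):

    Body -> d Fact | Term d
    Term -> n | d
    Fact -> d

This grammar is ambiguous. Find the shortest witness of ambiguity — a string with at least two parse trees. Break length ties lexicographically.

length 2: d d has 2 parse trees

Two derivations of d d:
  Body ⇒ d Fact ⇒ d d
  Body ⇒ Term d ⇒ d d

d d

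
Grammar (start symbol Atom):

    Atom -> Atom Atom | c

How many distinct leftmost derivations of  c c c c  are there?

5

Parse trees for c c c c:
  [Atom [Atom c] [Atom [Atom c] [Atom [Atom c] [Atom c]]]]
  [Atom [Atom c] [Atom [Atom [Atom c] [Atom c]] [Atom c]]]
  [Atom [Atom [Atom c] [Atom c]] [Atom [Atom c] [Atom c]]]
  [Atom [Atom [Atom c] [Atom [Atom c] [Atom c]]] [Atom c]]
  [Atom [Atom [Atom [Atom c] [Atom c]] [Atom c]] [Atom c]]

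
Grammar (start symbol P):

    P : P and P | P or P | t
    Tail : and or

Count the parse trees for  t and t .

1

Parse trees for t and t:
  [P [P t] and [P t]]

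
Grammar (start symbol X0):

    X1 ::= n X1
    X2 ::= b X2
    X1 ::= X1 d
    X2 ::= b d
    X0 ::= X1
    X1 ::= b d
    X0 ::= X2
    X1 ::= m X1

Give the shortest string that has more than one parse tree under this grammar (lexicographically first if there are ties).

b d

length 2: b d has 2 parse trees

Two derivations of b d:
  X0 ⇒ X1 ⇒ b d
  X0 ⇒ X2 ⇒ b d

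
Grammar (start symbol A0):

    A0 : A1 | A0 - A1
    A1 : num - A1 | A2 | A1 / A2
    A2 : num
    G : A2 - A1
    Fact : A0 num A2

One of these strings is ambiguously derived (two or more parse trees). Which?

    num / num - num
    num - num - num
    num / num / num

num / num - num: 1 tree
num - num - num: 4 trees
num / num / num: 1 tree

num - num - num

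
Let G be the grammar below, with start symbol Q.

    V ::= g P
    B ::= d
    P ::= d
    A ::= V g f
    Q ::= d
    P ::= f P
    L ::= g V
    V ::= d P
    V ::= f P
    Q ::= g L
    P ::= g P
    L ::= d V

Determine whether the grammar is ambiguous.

Only Q, L, V, P are reachable from Q; ignoring the rest: The reachable rules are right-linear with at most one rule per (nonterminal, next-terminal) pair. Each input token forces the next rule, so parsing is deterministic.

Unambiguous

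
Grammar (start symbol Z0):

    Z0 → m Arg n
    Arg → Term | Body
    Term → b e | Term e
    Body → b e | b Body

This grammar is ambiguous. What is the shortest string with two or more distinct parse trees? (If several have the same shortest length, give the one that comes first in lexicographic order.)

length 4: m b e n has 2 parse trees

Two derivations of m b e n:
  Z0 ⇒ m Arg n ⇒ m Term n ⇒ m b e n
  Z0 ⇒ m Arg n ⇒ m Body n ⇒ m b e n

m b e n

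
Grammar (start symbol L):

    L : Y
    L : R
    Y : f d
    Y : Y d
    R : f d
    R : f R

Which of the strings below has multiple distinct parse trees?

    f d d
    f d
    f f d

f d

f d d: 1 tree
f d: 2 trees
f f d: 1 tree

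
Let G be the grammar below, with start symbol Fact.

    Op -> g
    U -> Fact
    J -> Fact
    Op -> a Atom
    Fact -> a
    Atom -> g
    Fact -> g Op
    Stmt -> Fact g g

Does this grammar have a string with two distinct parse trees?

Unambiguous

Only Fact, Op, Atom are reachable from Fact; ignoring the rest: Each reachable nonterminal has at most one production per leading terminal, and all productions are right-linear; the derivation is determined token-by-token.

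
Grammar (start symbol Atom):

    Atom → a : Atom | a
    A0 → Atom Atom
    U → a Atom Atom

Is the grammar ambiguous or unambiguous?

(A0, U are unreachable from Atom, so their rules don't affect L(Atom).) The reachable grammar is A → atom sep A | atom. Each atom is followed by either the separator (recurse) or end-of-string (stop) — no choice point.

Unambiguous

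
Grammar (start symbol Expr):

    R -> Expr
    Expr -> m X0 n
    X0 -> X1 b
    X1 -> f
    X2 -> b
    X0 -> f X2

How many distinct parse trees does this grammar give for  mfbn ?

2

Parse trees for mfbn:
  [Expr m [X0 [X1 f] b] n]
  [Expr m [X0 f [X2 b]] n]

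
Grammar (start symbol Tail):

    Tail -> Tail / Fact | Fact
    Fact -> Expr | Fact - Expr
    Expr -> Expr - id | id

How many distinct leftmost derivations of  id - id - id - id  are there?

Parse trees for id - id - id - id:
  [Tail [Fact [Expr [Expr [Expr [Expr id] - id] - id] - id]]]
  [Tail [Fact [Fact [Expr id]] - [Expr [Expr [Expr id] - id] - id]]]
  [Tail [Fact [Fact [Expr [Expr id] - id]] - [Expr [Expr id] - id]]]
  [Tail [Fact [Fact [Fact [Expr id]] - [Expr id]] - [Expr [Expr id] - id]]]
  [Tail [Fact [Fact [Expr [Expr [Expr id] - id] - id]] - [Expr id]]]
  [Tail [Fact [Fact [Fact [Expr id]] - [Expr [Expr id] - id]] - [Expr id]]]
  [Tail [Fact [Fact [Fact [Expr [Expr id] - id]] - [Expr id]] - [Expr id]]]
  [Tail [Fact [Fact [Fact [Fact [Expr id]] - [Expr id]] - [Expr id]] - [Expr id]]]

8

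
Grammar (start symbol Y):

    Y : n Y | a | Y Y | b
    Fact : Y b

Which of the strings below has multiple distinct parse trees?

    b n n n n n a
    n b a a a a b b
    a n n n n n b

n b a a a a b b

b n n n n n a: 1 tree
n b a a a a b b: 429 trees
a n n n n n b: 1 tree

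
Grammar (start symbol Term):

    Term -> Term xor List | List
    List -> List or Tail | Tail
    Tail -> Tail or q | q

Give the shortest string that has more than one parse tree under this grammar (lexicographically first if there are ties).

length 1: no string has ≥2 trees
length 3: q or q has 2 parse trees

Two derivations of q or q:
  Term ⇒ List ⇒ List or Tail ⇒ Tail or Tail ⇒ q or Tail ⇒ q or q
  Term ⇒ List ⇒ Tail ⇒ Tail or q ⇒ q or q

q or q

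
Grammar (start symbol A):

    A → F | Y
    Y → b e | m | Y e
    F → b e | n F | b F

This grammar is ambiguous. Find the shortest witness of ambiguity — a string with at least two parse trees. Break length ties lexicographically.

length 1: no string has ≥2 trees
length 2: b e has 2 parse trees

Two derivations of b e:
  A ⇒ F ⇒ b e
  A ⇒ Y ⇒ b e

b e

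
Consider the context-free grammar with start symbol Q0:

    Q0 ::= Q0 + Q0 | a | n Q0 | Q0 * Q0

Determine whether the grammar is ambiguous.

Witness: n a * a

Derivation 1: Q0 ⇒ n Q0 ⇒ n Q0 * Q0 ⇒ n a * Q0 ⇒ n a * a
Derivation 2: Q0 ⇒ Q0 * Q0 ⇒ n Q0 * Q0 ⇒ n a * Q0 ⇒ n a * a

Two distinct leftmost derivations for the same string.

Ambiguous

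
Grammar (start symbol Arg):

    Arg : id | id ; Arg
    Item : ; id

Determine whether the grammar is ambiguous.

Unambiguous

(Item is unreachable from Arg, so its rules don't affect L(Arg).) The reachable grammar is A → atom sep A | atom. Each atom is followed by either the separator (recurse) or end-of-string (stop) — no choice point.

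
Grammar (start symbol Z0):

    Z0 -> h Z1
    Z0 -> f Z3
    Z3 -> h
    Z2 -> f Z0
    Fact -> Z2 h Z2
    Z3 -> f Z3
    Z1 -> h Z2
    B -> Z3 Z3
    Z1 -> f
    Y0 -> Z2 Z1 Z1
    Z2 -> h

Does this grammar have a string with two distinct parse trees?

(Fact, Y0, B are unreachable from Z0, so their rules don't affect L(Z0).) Each reachable nonterminal has at most one production per leading terminal, and all productions are right-linear; the derivation is determined token-by-token.

Unambiguous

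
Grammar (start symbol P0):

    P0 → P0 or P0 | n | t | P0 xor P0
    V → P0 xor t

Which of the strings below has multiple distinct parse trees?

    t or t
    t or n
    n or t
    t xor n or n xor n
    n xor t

t xor n or n xor n

t or t: 1 tree
t or n: 1 tree
n or t: 1 tree
t xor n or n xor n: 5 trees
n xor t: 1 tree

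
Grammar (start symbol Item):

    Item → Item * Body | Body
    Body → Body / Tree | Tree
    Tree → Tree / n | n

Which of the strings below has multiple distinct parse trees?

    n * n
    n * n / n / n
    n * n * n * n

n * n / n / n

n * n: 1 tree
n * n / n / n: 4 trees
n * n * n * n: 1 tree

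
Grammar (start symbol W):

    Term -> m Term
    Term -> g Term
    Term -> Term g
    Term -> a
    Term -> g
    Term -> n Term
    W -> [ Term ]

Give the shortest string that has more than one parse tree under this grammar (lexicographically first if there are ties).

[ g g ]

length 3: no string has ≥2 trees
length 4: [ g g ] has 2 parse trees

Two derivations of [ g g ]:
  W ⇒ [ Term ] ⇒ [ g Term ] ⇒ [ g g ]
  W ⇒ [ Term ] ⇒ [ Term g ] ⇒ [ g g ]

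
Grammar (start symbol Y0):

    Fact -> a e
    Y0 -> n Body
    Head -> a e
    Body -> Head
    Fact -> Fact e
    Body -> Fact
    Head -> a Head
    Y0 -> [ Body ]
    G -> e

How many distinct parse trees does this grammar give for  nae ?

2

Parse trees for nae:
  [Y0 n [Body [Head a e]]]
  [Y0 n [Body [Fact a e]]]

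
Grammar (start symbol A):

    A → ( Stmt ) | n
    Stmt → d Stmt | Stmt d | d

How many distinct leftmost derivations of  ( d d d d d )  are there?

Parse trees for ( d d d d d ) (showing first 6 of 16):
  [A ( [Stmt d [Stmt d [Stmt d [Stmt d [Stmt d]]]]] )]
  [A ( [Stmt d [Stmt d [Stmt d [Stmt [Stmt d] d]]]] )]
  [A ( [Stmt d [Stmt d [Stmt [Stmt d [Stmt d]] d]]] )]
  [A ( [Stmt d [Stmt d [Stmt [Stmt [Stmt d] d] d]]] )]
  [A ( [Stmt d [Stmt [Stmt d [Stmt d [Stmt d]]] d]] )]
  [A ( [Stmt d [Stmt [Stmt d [Stmt [Stmt d] d]] d]] )]

16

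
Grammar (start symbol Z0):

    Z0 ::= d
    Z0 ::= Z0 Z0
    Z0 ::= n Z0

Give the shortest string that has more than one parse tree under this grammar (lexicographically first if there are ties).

d d d

length 1: no string has ≥2 trees
length 2: no string has ≥2 trees
length 3: d d d has 2 parse trees

Two derivations of d d d:
  Z0 ⇒ Z0 Z0 ⇒ d Z0 ⇒ d Z0 Z0 ⇒ d d Z0 ⇒ d d d
  Z0 ⇒ Z0 Z0 ⇒ Z0 Z0 Z0 ⇒ d Z0 Z0 ⇒ d d Z0 ⇒ d d d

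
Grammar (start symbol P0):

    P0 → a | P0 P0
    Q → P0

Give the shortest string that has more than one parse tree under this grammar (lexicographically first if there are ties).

a a a

length 1: no string has ≥2 trees
length 2: no string has ≥2 trees
length 3: a a a has 2 parse trees

Two derivations of a a a:
  P0 ⇒ P0 P0 ⇒ a P0 ⇒ a P0 P0 ⇒ a a P0 ⇒ a a a
  P0 ⇒ P0 P0 ⇒ P0 P0 P0 ⇒ a P0 P0 ⇒ a a P0 ⇒ a a a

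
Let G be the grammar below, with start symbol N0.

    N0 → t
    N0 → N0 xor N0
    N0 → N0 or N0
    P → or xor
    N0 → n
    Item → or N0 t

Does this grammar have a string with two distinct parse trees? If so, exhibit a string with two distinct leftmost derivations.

Ambiguous

Witness: n or n or n

Derivation 1: N0 ⇒ N0 or N0 ⇒ N0 or N0 or N0 ⇒ n or N0 or N0 ⇒ n or n or N0 ⇒ n or n or n
Derivation 2: N0 ⇒ N0 or N0 ⇒ n or N0 ⇒ n or N0 or N0 ⇒ n or n or N0 ⇒ n or n or n

Two distinct leftmost derivations for the same string.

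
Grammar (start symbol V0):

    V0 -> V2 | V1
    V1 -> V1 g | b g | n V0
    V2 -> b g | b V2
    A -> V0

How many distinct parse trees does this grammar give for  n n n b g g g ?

16

Parse trees for n n n b g g g (showing first 6 of 16):
  [V0 [V1 [V1 [V1 n [V0 [V1 n [V0 [V1 n [V0 [V2 b g]]]]]]] g] g]]
  [V0 [V1 [V1 [V1 n [V0 [V1 n [V0 [V1 n [V0 [V1 b g]]]]]]] g] g]]
  [V0 [V1 [V1 n [V0 [V1 [V1 n [V0 [V1 n [V0 [V2 b g]]]]] g]]] g]]
  [V0 [V1 [V1 n [V0 [V1 [V1 n [V0 [V1 n [V0 [V1 b g]]]]] g]]] g]]
  [V0 [V1 [V1 n [V0 [V1 n [V0 [V1 [V1 n [V0 [V2 b g]]] g]]]]] g]]
  [V0 [V1 [V1 n [V0 [V1 n [V0 [V1 [V1 n [V0 [V1 b g]]] g]]]]] g]]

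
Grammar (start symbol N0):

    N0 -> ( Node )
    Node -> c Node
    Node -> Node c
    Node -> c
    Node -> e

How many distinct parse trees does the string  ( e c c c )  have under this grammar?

1

Parse trees for ( e c c c ):
  [N0 ( [Node [Node [Node [Node e] c] c] c] )]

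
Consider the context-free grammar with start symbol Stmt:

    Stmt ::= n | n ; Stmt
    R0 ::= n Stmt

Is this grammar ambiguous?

(R0 is unreachable from Stmt, so its rules don't affect L(Stmt).) The reachable grammar is A → atom sep A | atom. Each atom is followed by either the separator (recurse) or end-of-string (stop) — no choice point.

Unambiguous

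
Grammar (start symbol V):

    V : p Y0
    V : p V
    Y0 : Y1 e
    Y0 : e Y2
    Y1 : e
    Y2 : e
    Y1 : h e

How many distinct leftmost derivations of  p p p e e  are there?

2

Parse trees for p p p e e:
  [V p [V p [V p [Y0 [Y1 e] e]]]]
  [V p [V p [V p [Y0 e [Y2 e]]]]]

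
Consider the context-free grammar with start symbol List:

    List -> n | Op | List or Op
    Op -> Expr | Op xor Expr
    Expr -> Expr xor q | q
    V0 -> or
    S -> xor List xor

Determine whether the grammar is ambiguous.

Ambiguous

Witness: q xor q

Derivation 1: List ⇒ Op ⇒ Expr ⇒ Expr xor q ⇒ q xor q
Derivation 2: List ⇒ Op ⇒ Op xor Expr ⇒ Expr xor Expr ⇒ q xor Expr ⇒ q xor q

Two distinct leftmost derivations for the same string.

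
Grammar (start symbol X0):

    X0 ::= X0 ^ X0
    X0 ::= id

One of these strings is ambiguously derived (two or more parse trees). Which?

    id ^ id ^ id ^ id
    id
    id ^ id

id ^ id ^ id ^ id: 5 trees
id: 1 tree
id ^ id: 1 tree

id ^ id ^ id ^ id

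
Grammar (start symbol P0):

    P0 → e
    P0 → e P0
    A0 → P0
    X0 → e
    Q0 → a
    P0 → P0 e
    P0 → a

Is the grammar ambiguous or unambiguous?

Ambiguous

Witness: e e

Derivation 1: P0 ⇒ e P0 ⇒ e e
Derivation 2: P0 ⇒ P0 e ⇒ e e

Two distinct leftmost derivations for the same string.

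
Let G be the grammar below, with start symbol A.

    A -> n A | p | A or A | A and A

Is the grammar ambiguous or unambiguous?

Ambiguous

Witness: n p and p

Derivation 1: A ⇒ n A ⇒ n A and A ⇒ n p and A ⇒ n p and p
Derivation 2: A ⇒ A and A ⇒ n A and A ⇒ n p and A ⇒ n p and p

Two distinct leftmost derivations for the same string.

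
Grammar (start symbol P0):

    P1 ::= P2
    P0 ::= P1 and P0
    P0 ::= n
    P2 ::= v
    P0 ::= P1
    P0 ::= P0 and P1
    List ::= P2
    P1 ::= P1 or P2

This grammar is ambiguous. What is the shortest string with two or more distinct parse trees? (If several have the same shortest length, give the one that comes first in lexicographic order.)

length 1: no string has ≥2 trees
length 3: v and v has 2 parse trees

Two derivations of v and v:
  P0 ⇒ P1 and P0 ⇒ P2 and P0 ⇒ v and P0 ⇒ v and P1 ⇒ v and P2 ⇒ v and v
  P0 ⇒ P0 and P1 ⇒ P1 and P1 ⇒ P2 and P1 ⇒ v and P1 ⇒ v and P2 ⇒ v and v

v and v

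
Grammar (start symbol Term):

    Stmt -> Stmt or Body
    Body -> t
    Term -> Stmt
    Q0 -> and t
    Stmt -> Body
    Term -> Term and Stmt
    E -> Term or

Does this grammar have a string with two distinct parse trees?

(E, Q0 are unreachable from Term, so their rules don't affect L(Term).) Term → Term and Stmt | Stmt  ;  Stmt → Stmt or Body | Body  — a left-associative chain with Body at the bottom. Each string factors uniquely by precedence.

Unambiguous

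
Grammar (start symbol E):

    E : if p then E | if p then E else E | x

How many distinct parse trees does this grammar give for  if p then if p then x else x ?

2

Parse trees for if p then if p then x else x:
  [E if p then [E if p then [E x] else [E x]]]
  [E if p then [E if p then [E x]] else [E x]]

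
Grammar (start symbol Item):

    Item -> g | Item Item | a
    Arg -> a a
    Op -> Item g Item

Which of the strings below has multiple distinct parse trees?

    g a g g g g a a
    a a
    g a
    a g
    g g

g a g g g g a a

g a g g g g a a: 429 trees
a a: 1 tree
g a: 1 tree
a g: 1 tree
g g: 1 tree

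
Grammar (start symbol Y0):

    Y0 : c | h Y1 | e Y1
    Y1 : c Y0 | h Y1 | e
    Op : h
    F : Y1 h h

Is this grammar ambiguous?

Unambiguous

Only Y0, Y1 are reachable from Y0; ignoring the rest: Restricted to the reachable nonterminals, every rule has the form A → t or A → t B, and no two rules for the same A share a first terminal. The grammar encodes a DFA — one run per string.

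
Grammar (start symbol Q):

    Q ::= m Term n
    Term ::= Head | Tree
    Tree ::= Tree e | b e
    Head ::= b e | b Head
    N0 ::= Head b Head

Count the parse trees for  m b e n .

Parse trees for m b e n:
  [Q m [Term [Head b e]] n]
  [Q m [Term [Tree b e]] n]

2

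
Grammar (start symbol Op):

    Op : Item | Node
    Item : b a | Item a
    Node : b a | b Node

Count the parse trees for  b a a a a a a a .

Parse trees for b a a a a a a a:
  [Op [Item [Item [Item [Item [Item [Item [Item b a] a] a] a] a] a] a]]

1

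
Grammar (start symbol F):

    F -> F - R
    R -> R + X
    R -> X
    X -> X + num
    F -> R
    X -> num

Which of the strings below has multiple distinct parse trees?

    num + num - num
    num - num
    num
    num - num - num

num + num - num

num + num - num: 2 trees
num - num: 1 tree
num: 1 tree
num - num - num: 1 tree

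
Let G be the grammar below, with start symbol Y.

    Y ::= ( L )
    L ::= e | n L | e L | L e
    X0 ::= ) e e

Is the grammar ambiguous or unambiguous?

Witness: ( e e )

Derivation 1: Y ⇒ ( L ) ⇒ ( e L ) ⇒ ( e e )
Derivation 2: Y ⇒ ( L ) ⇒ ( L e ) ⇒ ( e e )

Two distinct leftmost derivations for the same string.

Ambiguous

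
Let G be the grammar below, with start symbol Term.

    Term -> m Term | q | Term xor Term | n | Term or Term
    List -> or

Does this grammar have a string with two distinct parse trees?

Witness: m n or n

Derivation 1: Term ⇒ m Term ⇒ m Term or Term ⇒ m n or Term ⇒ m n or n
Derivation 2: Term ⇒ Term or Term ⇒ m Term or Term ⇒ m n or Term ⇒ m n or n

Two distinct leftmost derivations for the same string.

Ambiguous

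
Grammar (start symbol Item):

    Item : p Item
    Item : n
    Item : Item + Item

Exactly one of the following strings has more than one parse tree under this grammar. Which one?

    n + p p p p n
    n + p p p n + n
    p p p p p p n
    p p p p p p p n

n + p p p n + n

n + p p p p n: 1 tree
n + p p p n + n: 5 trees
p p p p p p n: 1 tree
p p p p p p p n: 1 tree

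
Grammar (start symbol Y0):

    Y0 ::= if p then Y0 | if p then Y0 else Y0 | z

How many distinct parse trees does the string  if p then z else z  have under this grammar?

1

Parse trees for if p then z else z:
  [Y0 if p then [Y0 z] else [Y0 z]]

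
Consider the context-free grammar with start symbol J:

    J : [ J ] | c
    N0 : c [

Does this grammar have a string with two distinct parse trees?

Only J is reachable from J; ignoring the rest: L(J) is { openⁿ atom closeⁿ : n ≥ 0 }. The bracket depth fixes n, and the derivation is forced at every step.

Unambiguous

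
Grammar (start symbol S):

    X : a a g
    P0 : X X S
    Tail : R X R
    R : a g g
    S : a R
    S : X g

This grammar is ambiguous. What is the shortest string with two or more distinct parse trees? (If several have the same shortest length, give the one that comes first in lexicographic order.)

a a g g

length 4: a a g g has 2 parse trees

Two derivations of a a g g:
  S ⇒ a R ⇒ a a g g
  S ⇒ X g ⇒ a a g g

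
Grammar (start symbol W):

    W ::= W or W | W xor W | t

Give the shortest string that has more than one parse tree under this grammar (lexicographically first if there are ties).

length 1: no string has ≥2 trees
length 3: no string has ≥2 trees
length 5: t or t or t has 2 parse trees

Two derivations of t or t or t:
  W ⇒ W or W ⇒ W or W or W ⇒ t or W or W ⇒ t or t or W ⇒ t or t or t
  W ⇒ W or W ⇒ t or W ⇒ t or W or W ⇒ t or t or W ⇒ t or t or t

t or t or t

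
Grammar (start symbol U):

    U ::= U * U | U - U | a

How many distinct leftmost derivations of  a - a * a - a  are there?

Parse trees for a - a * a - a:
  [U [U [U a] - [U a]] * [U [U a] - [U a]]]
  [U [U a] - [U [U a] * [U [U a] - [U a]]]]
  [U [U a] - [U [U [U a] * [U a]] - [U a]]]
  [U [U [U [U a] - [U a]] * [U a]] - [U a]]
  [U [U [U a] - [U [U a] * [U a]]] - [U a]]

5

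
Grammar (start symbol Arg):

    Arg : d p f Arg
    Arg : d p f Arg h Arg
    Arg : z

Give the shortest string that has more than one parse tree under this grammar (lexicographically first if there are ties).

d p f d p f z h z

length 1: no string has ≥2 trees
length 4: no string has ≥2 trees
length 6: no string has ≥2 trees
length 7: no string has ≥2 trees
length 9: d p f d p f z h z has 2 parse trees

Two derivations of d p f d p f z h z:
  Arg ⇒ d p f Arg ⇒ d p f d p f Arg h Arg ⇒ d p f d p f z h Arg ⇒ d p f d p f z h z
  Arg ⇒ d p f Arg h Arg ⇒ d p f d p f Arg h Arg ⇒ d p f d p f z h Arg ⇒ d p f d p f z h z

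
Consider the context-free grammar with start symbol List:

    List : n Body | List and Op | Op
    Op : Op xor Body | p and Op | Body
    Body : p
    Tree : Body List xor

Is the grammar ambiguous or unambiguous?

Witness: p and p

Derivation 1: List ⇒ List and Op ⇒ Op and Op ⇒ Body and Op ⇒ p and Op ⇒ p and Body ⇒ p and p
Derivation 2: List ⇒ Op ⇒ p and Op ⇒ p and Body ⇒ p and p

Two distinct leftmost derivations for the same string.

Ambiguous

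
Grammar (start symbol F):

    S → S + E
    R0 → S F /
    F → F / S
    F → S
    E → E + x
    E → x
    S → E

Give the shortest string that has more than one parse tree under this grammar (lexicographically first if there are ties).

x + x

length 1: no string has ≥2 trees
length 3: x + x has 2 parse trees

Two derivations of x + x:
  F ⇒ S ⇒ S + E ⇒ E + E ⇒ x + E ⇒ x + x
  F ⇒ S ⇒ E ⇒ E + x ⇒ x + x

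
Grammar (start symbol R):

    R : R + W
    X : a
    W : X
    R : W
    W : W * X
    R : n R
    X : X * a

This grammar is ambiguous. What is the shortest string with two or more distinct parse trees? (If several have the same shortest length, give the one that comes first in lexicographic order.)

a * a

length 1: no string has ≥2 trees
length 2: no string has ≥2 trees
length 3: a * a has 2 parse trees

Two derivations of a * a:
  R ⇒ W ⇒ X ⇒ X * a ⇒ a * a
  R ⇒ W ⇒ W * X ⇒ X * X ⇒ a * X ⇒ a * a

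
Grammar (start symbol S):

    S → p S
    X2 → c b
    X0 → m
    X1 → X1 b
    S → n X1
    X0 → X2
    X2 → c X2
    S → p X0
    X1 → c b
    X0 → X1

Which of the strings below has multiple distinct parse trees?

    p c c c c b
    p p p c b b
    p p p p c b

p p p p c b

p c c c c b: 1 tree
p p p c b b: 1 tree
p p p p c b: 2 trees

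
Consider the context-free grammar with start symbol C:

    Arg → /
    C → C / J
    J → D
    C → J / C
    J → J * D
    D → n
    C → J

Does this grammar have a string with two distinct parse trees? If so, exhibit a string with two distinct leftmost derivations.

Witness: n / n

Derivation 1: C ⇒ C / J ⇒ J / J ⇒ D / J ⇒ n / J ⇒ n / D ⇒ n / n
Derivation 2: C ⇒ J / C ⇒ D / C ⇒ n / C ⇒ n / J ⇒ n / D ⇒ n / n

Two distinct leftmost derivations for the same string.

Ambiguous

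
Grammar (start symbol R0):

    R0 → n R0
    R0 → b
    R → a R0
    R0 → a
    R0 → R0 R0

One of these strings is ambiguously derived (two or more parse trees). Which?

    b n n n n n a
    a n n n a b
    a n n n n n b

b n n n n n a: 1 tree
a n n n a b: 5 trees
a n n n n n b: 1 tree

a n n n a b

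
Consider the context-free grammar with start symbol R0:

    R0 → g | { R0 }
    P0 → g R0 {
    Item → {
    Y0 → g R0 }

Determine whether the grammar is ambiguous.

(P0, Item, Y0 are unreachable from R0, so their rules don't affect L(R0).) L(R0) is { openⁿ atom closeⁿ : n ≥ 0 }. The bracket depth fixes n, and the derivation is forced at every step.

Unambiguous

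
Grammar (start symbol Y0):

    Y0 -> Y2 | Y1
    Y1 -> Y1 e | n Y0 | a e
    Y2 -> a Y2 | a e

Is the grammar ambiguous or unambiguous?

Ambiguous

Witness: a e

Derivation 1: Y0 ⇒ Y2 ⇒ a e
Derivation 2: Y0 ⇒ Y1 ⇒ a e

Two distinct leftmost derivations for the same string.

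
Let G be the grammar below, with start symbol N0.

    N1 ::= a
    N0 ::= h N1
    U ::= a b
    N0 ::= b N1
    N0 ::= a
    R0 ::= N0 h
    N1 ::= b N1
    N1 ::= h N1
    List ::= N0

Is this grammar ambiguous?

Only N0, N1 are reachable from N0; ignoring the rest: Restricted to the reachable nonterminals, every rule has the form A → t or A → t B, and no two rules for the same A share a first terminal. The grammar encodes a DFA — one run per string.

Unambiguous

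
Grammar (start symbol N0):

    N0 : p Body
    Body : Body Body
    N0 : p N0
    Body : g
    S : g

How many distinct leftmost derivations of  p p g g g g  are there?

Parse trees for p p g g g g:
  [N0 p [N0 p [Body [Body g] [Body [Body g] [Body [Body g] [Body g]]]]]]
  [N0 p [N0 p [Body [Body g] [Body [Body [Body g] [Body g]] [Body g]]]]]
  [N0 p [N0 p [Body [Body [Body g] [Body g]] [Body [Body g] [Body g]]]]]
  [N0 p [N0 p [Body [Body [Body g] [Body [Body g] [Body g]]] [Body g]]]]
  [N0 p [N0 p [Body [Body [Body [Body g] [Body g]] [Body g]] [Body g]]]]

5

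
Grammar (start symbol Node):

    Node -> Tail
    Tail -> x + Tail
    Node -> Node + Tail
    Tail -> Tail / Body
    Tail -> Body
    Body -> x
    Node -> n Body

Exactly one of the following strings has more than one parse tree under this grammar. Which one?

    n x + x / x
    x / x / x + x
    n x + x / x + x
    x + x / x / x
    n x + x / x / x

n x + x / x: 1 tree
x / x / x + x: 1 tree
n x + x / x + x: 1 tree
x + x / x / x: 4 trees
n x + x / x / x: 1 tree

x + x / x / x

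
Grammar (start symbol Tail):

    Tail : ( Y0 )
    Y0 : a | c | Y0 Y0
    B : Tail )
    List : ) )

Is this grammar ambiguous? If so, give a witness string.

Witness: ( a a a )

Derivation 1: Tail ⇒ ( Y0 ) ⇒ ( Y0 Y0 ) ⇒ ( a Y0 ) ⇒ ( a Y0 Y0 ) ⇒ ( a a Y0 ) ⇒ ( a a a )
Derivation 2: Tail ⇒ ( Y0 ) ⇒ ( Y0 Y0 ) ⇒ ( Y0 Y0 Y0 ) ⇒ ( a Y0 Y0 ) ⇒ ( a a Y0 ) ⇒ ( a a a )

Two distinct leftmost derivations for the same string.

Ambiguous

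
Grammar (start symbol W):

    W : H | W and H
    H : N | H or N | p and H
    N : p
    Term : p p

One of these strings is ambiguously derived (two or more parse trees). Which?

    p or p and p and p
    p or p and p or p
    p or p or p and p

p or p and p and p: 2 trees
p or p and p or p: 1 tree
p or p or p and p: 1 tree

p or p and p and p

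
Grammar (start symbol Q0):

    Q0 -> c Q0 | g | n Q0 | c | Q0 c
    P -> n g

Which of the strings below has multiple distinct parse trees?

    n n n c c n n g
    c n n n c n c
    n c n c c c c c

n c n c c c c c

n n n c c n n g: 1 tree
c n n n c n c: 1 tree
n c n c c c c c: 99 trees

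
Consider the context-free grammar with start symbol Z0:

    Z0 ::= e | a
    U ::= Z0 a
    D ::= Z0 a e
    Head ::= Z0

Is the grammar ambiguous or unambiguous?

(U, D, Head are unreachable from Z0, so their rules don't affect L(Z0).) Restricted to the reachable nonterminals, every rule has the form A → t or A → t B, and no two rules for the same A share a first terminal. The grammar encodes a DFA — one run per string.

Unambiguous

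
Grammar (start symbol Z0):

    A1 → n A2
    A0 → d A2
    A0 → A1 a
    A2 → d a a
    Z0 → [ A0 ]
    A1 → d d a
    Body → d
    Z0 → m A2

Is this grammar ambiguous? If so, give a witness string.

Ambiguous

Witness: [ d d a a ]

Derivation 1: Z0 ⇒ [ A0 ] ⇒ [ d A2 ] ⇒ [ d d a a ]
Derivation 2: Z0 ⇒ [ A0 ] ⇒ [ A1 a ] ⇒ [ d d a a ]

Two distinct leftmost derivations for the same string.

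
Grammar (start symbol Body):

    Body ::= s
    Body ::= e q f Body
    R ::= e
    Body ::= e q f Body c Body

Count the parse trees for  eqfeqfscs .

2

Parse trees for eqfeqfscs:
  [Body e q f [Body e q f [Body s] c [Body s]]]
  [Body e q f [Body e q f [Body s]] c [Body s]]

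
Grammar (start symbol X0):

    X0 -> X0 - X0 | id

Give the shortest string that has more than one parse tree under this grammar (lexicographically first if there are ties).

id - id - id

length 1: no string has ≥2 trees
length 3: no string has ≥2 trees
length 5: id - id - id has 2 parse trees

Two derivations of id - id - id:
  X0 ⇒ X0 - X0 ⇒ X0 - X0 - X0 ⇒ id - X0 - X0 ⇒ id - id - X0 ⇒ id - id - id
  X0 ⇒ X0 - X0 ⇒ id - X0 ⇒ id - X0 - X0 ⇒ id - id - X0 ⇒ id - id - id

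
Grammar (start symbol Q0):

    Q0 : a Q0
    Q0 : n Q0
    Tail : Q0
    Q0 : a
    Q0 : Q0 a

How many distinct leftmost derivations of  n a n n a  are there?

Parse trees for n a n n a:
  [Q0 n [Q0 a [Q0 n [Q0 n [Q0 a]]]]]

1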